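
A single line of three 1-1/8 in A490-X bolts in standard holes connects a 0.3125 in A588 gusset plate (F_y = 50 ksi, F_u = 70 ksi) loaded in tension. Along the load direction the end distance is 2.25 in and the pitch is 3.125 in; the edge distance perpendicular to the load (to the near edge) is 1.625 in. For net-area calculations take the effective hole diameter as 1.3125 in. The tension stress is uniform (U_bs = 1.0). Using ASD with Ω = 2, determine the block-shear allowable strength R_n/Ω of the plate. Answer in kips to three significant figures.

44.8 kips

Shear plane L_v = 2.25 + 2·3.125 = 8.5 in; A_gv = 8.5 × 0.3125 = 2.656 in².
A_nv = (8.5 − 2.5·1.3125) × 0.3125 = 1.631 in².
A_nt = (1.625 − 0.5·1.3125) × 0.3125 = 0.3027 in².
0.6 F_u A_nv = 68.5 kips; 0.6 F_y A_gv = 79.69 kips → shear rupture governs the shear term.
R_n = 68.5 + 1.0 × 70 × 0.3027 = 89.69 kips.
Allowable strength R_n/Ω = 89.69 / 2 = 44.8 kips.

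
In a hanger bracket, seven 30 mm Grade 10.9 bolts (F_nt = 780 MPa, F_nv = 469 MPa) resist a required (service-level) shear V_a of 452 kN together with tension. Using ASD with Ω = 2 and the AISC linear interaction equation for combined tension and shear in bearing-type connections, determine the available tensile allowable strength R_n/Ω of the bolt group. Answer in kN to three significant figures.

A_b = π·30²/4 = 706.9 mm²; f_rv = 452 × 1000 / (7 × 706.9) = 91.35 MPa.
F'_nt = 1.3 F_nt − (Ω F_nt / F_nv) f_rv = 1.3·780 − (2·780/469)·91.35 = 710.1 MPa, capped at F_nt → F'_nt = 710.1 MPa.
R_n = F'_nt · A_b · n = 710.1 × 706.9 × 7 / 1000 = 3514 kN.
Allowable strength R_n/Ω = 3514 / 2 = 1760 kN.

1760 kN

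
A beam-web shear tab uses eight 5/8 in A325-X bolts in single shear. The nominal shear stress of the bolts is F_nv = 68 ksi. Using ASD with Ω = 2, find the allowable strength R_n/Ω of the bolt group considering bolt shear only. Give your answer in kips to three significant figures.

A_b = π × 0.625² / 4 = 0.3068 in².
R_n = F_nv · A_b · n · n_s = 68 × 0.3068 × 8 × 1 = 166.9 kips.
Allowable strength R_n/Ω = 166.9 / 2 = 83.4 kips.

83.4 kips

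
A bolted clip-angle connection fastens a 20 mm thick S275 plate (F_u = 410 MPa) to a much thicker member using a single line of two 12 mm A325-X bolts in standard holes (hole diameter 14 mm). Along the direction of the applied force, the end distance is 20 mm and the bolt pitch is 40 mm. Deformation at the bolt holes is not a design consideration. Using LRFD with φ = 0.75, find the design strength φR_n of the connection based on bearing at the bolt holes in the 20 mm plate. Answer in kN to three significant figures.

Per bolt r_n = 1.5 l_c t F_u ≤ 3.0 d t F_u; upper limit = 3.0 × 12 × 20 × 410 / 1000 = 295.2 kN.
Edge bolt: l_c = 20 − 14/2 = 13 mm → 1.5 × 13 × 20 × 410 / 1000 = 159.9 → r_n = 159.9 kN.
Interior bolts: l_c = 40 − 14 = 26 mm → 1.5 × 26 × 20 × 410 / 1000 = 319.8 → r_n = 295.2 kN.
R_n = 1 × 159.9 + 1 × 295.2 = 455.1 kN.
Design strength φR_n = 0.75 × 455.1 = 341 kN.

341 kN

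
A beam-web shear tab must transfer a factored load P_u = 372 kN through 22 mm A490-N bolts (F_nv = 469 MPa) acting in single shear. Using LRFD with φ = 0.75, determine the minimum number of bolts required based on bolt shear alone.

3 bolts

A_b = π·22²/4 = 380.1 mm².
Per-bolt design strength φR_n = 0.75 × 469 × 380.1 × 1 / 1000 = 133.7 kN.
n ≥ 372 / 133.7 = 2.782 → use 3 bolts.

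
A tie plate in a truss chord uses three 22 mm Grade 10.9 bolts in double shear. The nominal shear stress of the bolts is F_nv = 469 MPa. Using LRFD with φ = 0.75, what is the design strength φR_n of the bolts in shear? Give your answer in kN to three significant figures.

A_b = π × 22² / 4 = 380.1 mm².
R_n = F_nv · A_b · n · n_s = 469 × 380.1 × 3 × 2 / 1000 = 1070 kN.
Design strength φR_n = 0.75 × 1070 = 802 kN.

802 kN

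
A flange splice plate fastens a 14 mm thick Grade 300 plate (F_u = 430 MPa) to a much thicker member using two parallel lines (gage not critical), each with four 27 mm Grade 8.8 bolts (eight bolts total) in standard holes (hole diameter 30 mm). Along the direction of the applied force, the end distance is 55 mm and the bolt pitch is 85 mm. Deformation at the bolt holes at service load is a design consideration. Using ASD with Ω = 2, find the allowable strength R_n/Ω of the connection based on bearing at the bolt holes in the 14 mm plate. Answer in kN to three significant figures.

1460 kN

Per bolt r_n = 1.2 l_c t F_u ≤ 2.4 d t F_u; upper limit = 2.4 × 27 × 14 × 430 / 1000 = 390.1 kN.
Edge bolt: l_c = 55 − 30/2 = 40 mm → 1.2 × 40 × 14 × 430 / 1000 = 289 → r_n = 289 kN.
Interior bolts: l_c = 85 − 30 = 55 mm → 1.2 × 55 × 14 × 430 / 1000 = 397.3 → r_n = 390.1 kN.
R_n = 2 × 289 + 6 × 390.1 = 2918 kN.
Allowable strength R_n/Ω = 2918 / 2 = 1460 kN.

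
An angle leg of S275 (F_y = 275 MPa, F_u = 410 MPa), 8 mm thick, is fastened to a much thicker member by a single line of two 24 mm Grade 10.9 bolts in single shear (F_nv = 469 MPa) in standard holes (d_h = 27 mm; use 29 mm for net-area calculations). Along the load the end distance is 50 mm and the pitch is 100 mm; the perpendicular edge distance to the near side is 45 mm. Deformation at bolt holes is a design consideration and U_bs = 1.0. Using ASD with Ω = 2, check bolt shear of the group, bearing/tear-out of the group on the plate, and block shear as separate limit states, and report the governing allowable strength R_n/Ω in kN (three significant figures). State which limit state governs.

149 kN (block shear governs)

Bolt shear: A_b = π·24²/4 = 452.4 mm²; R_n = 469 × 452.4 × 2 × 1 / 1000 = 424.3 kN → 424.3 / 2 = 212 kN.
Bearing: edge l_c = 36.5, r_n = 143.7 kN; interior l_c = 73, r_n = 188.9 kN; R_n = 143.7 + 1·188.9 = 332.6 kN → 166 kN.
Block shear: A_gv = 1200, A_nv = 852, A_nt = 244 mm²; R_n = min(0.6F_uA_nv, 0.6F_yA_gv) + U_bs·F_u·A_nt = 298 kN → 149 kN.
Block shear governs: 149 kN.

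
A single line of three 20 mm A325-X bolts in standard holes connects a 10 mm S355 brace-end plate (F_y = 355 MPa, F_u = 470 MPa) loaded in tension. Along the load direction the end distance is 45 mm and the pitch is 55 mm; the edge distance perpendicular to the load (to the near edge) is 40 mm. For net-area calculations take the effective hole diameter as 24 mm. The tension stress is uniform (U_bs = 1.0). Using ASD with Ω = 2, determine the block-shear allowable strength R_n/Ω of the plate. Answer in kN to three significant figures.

200 kN

Shear plane L_v = 45 + 2·55 = 155 mm; A_gv = 155 × 10 = 1550 mm².
A_nv = (155 − 2.5·24) × 10 = 950 mm².
A_nt = (40 − 0.5·24) × 10 = 280 mm².
0.6 F_u A_nv = 267.9 kN; 0.6 F_y A_gv = 330.2 kN → shear rupture governs the shear term.
R_n = 267.9 + 1.0 × 470 × 280 / 1000 = 399.5 kN.
Allowable strength R_n/Ω = 399.5 / 2 = 200 kN.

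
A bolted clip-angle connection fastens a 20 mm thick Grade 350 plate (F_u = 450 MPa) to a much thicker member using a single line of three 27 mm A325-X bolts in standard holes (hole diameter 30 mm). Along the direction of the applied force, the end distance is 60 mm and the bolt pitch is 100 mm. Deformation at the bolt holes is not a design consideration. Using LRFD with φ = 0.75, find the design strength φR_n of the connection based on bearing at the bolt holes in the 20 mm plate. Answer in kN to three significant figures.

Per bolt r_n = 1.5 l_c t F_u ≤ 3.0 d t F_u; upper limit = 3.0 × 27 × 20 × 450 / 1000 = 729 kN.
Edge bolt: l_c = 60 − 30/2 = 45 mm → 1.5 × 45 × 20 × 450 / 1000 = 607.5 → r_n = 607.5 kN.
Interior bolts: l_c = 100 − 30 = 70 mm → 1.5 × 70 × 20 × 450 / 1000 = 945 → r_n = 729 kN.
R_n = 1 × 607.5 + 2 × 729 = 2066 kN.
Design strength φR_n = 0.75 × 2066 = 1550 kN.

1550 kN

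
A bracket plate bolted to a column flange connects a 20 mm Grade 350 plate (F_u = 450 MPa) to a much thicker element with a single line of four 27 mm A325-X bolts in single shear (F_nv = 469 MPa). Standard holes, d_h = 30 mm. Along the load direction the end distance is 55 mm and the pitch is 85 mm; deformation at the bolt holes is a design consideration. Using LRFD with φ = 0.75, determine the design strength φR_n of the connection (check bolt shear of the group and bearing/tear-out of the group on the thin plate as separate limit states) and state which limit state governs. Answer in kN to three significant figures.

806 kN (bolt shear governs)

Bolt shear: A_b = π·27²/4 = 572.6 mm²; R_n = 469 × 572.6 × 4 × 1 / 1000 = 1074 kN → 0.75 × 1074 = 806 kN.
Bearing (1.2 l_c t F_u ≤ 2.4 d t F_u): upper limit = 2.4·27·20·450 / 1000 = 583.2 kN.
  Edge l_c = 55 − 30/2 = 40 → r_n = 432 kN; interior l_c = 85 − 30 = 55 → r_n = 583.2 kN.
  R_n,bearing = 1·432 + 3·583.2 = 2182 kN → 0.75 × 2182 = 1640 kN.
Bolt shear governs: 806 kN.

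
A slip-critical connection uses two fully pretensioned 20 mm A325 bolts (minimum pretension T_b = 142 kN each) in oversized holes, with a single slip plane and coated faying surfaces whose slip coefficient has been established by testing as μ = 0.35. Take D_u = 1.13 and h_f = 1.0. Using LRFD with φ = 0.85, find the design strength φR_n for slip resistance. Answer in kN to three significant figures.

95.5 kN

R_n = μ · D_u · h_f · T_b · n_s · n_b = 0.35 × 1.13 × 1.0 × 142 × 1 × 2 = 112.3 kN.
Design strength φR_n = 0.85 × 112.3 = 95.5 kN.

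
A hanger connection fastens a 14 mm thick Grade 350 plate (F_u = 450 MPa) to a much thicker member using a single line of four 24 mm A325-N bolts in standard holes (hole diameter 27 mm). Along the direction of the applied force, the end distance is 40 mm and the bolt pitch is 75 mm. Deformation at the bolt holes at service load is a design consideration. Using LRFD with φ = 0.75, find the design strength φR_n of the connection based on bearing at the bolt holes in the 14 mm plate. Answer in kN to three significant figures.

Per bolt r_n = 1.2 l_c t F_u ≤ 2.4 d t F_u; upper limit = 2.4 × 24 × 14 × 450 / 1000 = 362.9 kN.
Edge bolt: l_c = 40 − 27/2 = 26.5 mm → 1.2 × 26.5 × 14 × 450 / 1000 = 200.3 → r_n = 200.3 kN.
Interior bolts: l_c = 75 − 27 = 48 mm → 1.2 × 48 × 14 × 450 / 1000 = 362.9 → r_n = 362.9 kN.
R_n = 1 × 200.3 + 3 × 362.9 = 1289 kN.
Design strength φR_n = 0.75 × 1289 = 967 kN.

967 kN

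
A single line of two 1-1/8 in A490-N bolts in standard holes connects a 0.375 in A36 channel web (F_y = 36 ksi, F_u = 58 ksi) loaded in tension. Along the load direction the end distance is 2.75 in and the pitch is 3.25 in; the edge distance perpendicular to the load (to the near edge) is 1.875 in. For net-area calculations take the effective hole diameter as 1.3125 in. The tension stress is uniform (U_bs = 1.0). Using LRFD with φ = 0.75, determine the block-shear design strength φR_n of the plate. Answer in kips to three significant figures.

56.3 kips

Shear plane L_v = 2.75 + 1·3.25 = 6 in; A_gv = 6 × 0.375 = 2.25 in².
A_nv = (6 − 1.5·1.3125) × 0.375 = 1.512 in².
A_nt = (1.875 − 0.5·1.3125) × 0.375 = 0.457 in².
0.6 F_u A_nv = 52.61 kips; 0.6 F_y A_gv = 48.6 kips → shear yielding governs the shear term.
R_n = 48.6 + 1.0 × 58 × 0.457 = 75.11 kips.
Design strength φR_n = 0.75 × 75.11 = 56.3 kips.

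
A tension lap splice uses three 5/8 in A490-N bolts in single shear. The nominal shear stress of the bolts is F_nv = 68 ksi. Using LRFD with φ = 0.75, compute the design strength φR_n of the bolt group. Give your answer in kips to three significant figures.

46.9 kips

A_b = π × 0.625² / 4 = 0.3068 in².
R_n = F_nv · A_b · n · n_s = 68 × 0.3068 × 3 × 1 = 62.59 kips.
Design strength φR_n = 0.75 × 62.59 = 46.9 kips.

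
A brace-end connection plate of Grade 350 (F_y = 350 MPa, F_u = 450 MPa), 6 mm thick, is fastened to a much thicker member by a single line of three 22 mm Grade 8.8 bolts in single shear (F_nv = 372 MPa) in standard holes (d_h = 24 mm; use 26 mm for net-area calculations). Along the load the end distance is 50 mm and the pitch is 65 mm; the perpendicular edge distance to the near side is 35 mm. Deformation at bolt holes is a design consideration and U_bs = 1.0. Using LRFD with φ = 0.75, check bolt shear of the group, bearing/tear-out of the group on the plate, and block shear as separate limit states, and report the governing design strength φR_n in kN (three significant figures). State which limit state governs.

184 kN (block shear governs)

Bolt shear: A_b = π·22²/4 = 380.1 mm²; R_n = 372 × 380.1 × 3 × 1 / 1000 = 424.2 kN → 0.75 × 424.2 = 318 kN.
Bearing: edge l_c = 38, r_n = 123.1 kN; interior l_c = 41, r_n = 132.8 kN; R_n = 123.1 + 2·132.8 = 388.8 kN → 292 kN.
Block shear: A_gv = 1080, A_nv = 690, A_nt = 132 mm²; R_n = min(0.6F_uA_nv, 0.6F_yA_gv) + U_bs·F_u·A_nt = 245.7 kN → 184 kN.
Block shear governs: 184 kN.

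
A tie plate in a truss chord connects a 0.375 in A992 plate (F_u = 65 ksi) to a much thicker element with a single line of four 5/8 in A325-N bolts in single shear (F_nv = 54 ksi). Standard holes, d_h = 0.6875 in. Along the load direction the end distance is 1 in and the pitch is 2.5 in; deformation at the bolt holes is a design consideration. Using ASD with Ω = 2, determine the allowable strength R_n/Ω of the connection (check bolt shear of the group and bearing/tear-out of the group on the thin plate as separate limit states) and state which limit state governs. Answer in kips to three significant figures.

33.1 kips (bolt shear governs)

Bolt shear: A_b = π·0.625²/4 = 0.3068 in²; R_n = 54 × 0.3068 × 4 × 1 = 66.27 kips → 66.27 / 2 = 33.1 kips.
Bearing (1.2 l_c t F_u ≤ 2.4 d t F_u): upper limit = 2.4·0.625·0.375·65 = 36.56 kips.
  Edge l_c = 1 − 0.6875/2 = 0.6562 → r_n = 19.2 kips; interior l_c = 2.5 − 0.6875 = 1.812 → r_n = 36.56 kips.
  R_n,bearing = 1·19.2 + 3·36.56 = 128.9 kips → 128.9 / 2 = 64.4 kips.
Bolt shear governs: 33.1 kips.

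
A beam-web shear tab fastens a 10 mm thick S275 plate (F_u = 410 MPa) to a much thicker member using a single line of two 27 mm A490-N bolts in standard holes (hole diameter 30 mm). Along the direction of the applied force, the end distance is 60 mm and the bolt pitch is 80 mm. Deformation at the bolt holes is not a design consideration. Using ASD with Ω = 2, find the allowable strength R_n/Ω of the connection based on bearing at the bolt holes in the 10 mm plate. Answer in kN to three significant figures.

292 kN

Per bolt r_n = 1.5 l_c t F_u ≤ 3.0 d t F_u; upper limit = 3.0 × 27 × 10 × 410 / 1000 = 332.1 kN.
Edge bolt: l_c = 60 − 30/2 = 45 mm → 1.5 × 45 × 10 × 410 / 1000 = 276.8 → r_n = 276.8 kN.
Interior bolts: l_c = 80 − 30 = 50 mm → 1.5 × 50 × 10 × 410 / 1000 = 307.5 → r_n = 307.5 kN.
R_n = 1 × 276.8 + 1 × 307.5 = 584.2 kN.
Allowable strength R_n/Ω = 584.2 / 2 = 292 kN.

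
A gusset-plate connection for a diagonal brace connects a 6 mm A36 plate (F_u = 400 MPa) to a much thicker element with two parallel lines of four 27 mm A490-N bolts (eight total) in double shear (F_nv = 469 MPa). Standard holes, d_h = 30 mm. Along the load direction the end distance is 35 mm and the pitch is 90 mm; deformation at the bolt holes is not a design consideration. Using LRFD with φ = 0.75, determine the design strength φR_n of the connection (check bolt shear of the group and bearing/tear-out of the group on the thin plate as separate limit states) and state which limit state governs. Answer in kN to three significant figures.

Bolt shear: A_b = π·27²/4 = 572.6 mm²; R_n = 469 × 572.6 × 8 × 2 / 1000 = 4296 kN → 0.75 × 4296 = 3220 kN.
Bearing (1.5 l_c t F_u ≤ 3.0 d t F_u): upper limit = 3.0·27·6·400 / 1000 = 194.4 kN.
  Edge l_c = 35 − 30/2 = 20 → r_n = 72 kN; interior l_c = 90 − 30 = 60 → r_n = 194.4 kN.
  R_n,bearing = 2·72 + 6·194.4 = 1310 kN → 0.75 × 1310 = 983 kN.
Bearing governs: 983 kN.

983 kN (bearing governs)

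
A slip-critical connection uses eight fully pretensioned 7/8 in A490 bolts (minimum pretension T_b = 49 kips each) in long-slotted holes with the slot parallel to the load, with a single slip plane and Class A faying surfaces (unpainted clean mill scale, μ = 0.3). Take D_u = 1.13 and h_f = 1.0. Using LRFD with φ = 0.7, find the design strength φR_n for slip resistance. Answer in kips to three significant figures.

93 kips

R_n = μ · D_u · h_f · T_b · n_s · n_b = 0.3 × 1.13 × 1.0 × 49 × 1 × 8 = 132.9 kips.
Design strength φR_n = 0.7 × 132.9 = 93 kips.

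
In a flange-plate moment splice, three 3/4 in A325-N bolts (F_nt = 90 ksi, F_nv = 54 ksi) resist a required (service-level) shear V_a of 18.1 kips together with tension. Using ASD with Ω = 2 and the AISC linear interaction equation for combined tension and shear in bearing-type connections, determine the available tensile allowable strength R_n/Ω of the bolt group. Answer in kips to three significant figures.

47.4 kips

A_b = π·0.75²/4 = 0.4418 in²; f_rv = 18.1 / (3 × 0.4418) = 13.66 ksi.
F'_nt = 1.3 F_nt − (Ω F_nt / F_nv) f_rv = 1.3·90 − (2·90/54)·13.66 = 71.48 ksi, capped at F_nt → F'_nt = 71.48 ksi.
R_n = F'_nt · A_b · n = 71.48 × 0.4418 × 3 = 94.73 kips.
Allowable strength R_n/Ω = 94.73 / 2 = 47.4 kips.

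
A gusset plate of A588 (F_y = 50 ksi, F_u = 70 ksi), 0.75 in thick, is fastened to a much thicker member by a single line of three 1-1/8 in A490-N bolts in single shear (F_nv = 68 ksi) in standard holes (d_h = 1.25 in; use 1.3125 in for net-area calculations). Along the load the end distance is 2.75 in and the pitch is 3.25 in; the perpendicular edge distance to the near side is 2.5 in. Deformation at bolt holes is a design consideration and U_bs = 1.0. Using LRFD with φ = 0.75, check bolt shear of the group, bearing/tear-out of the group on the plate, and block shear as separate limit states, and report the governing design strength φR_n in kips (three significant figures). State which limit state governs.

152 kips (bolt shear governs)

Bolt shear: A_b = π·1.125²/4 = 0.994 in²; R_n = 68 × 0.994 × 3 × 1 = 202.8 kips → 0.75 × 202.8 = 152 kips.
Bearing: edge l_c = 2.125, r_n = 133.9 kips; interior l_c = 2, r_n = 126 kips; R_n = 133.9 + 2·126 = 385.9 kips → 289 kips.
Block shear: A_gv = 6.938, A_nv = 4.477, A_nt = 1.383 in²; R_n = min(0.6F_uA_nv, 0.6F_yA_gv) + U_bs·F_u·A_nt = 284.8 kips → 214 kips.
Bolt shear governs: 152 kips.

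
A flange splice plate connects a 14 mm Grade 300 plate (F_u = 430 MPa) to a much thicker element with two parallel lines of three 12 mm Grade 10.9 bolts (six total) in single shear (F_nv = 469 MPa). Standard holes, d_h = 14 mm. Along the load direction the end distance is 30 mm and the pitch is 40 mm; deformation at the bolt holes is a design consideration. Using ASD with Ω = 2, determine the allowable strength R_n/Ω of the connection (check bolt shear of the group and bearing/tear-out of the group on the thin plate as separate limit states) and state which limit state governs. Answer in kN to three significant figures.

Bolt shear: A_b = π·12²/4 = 113.1 mm²; R_n = 469 × 113.1 × 6 × 1 / 1000 = 318.3 kN → 318.3 / 2 = 159 kN.
Bearing (1.2 l_c t F_u ≤ 2.4 d t F_u): upper limit = 2.4·12·14·430 / 1000 = 173.4 kN.
  Edge l_c = 30 − 14/2 = 23 → r_n = 166.2 kN; interior l_c = 40 − 14 = 26 → r_n = 173.4 kN.
  R_n,bearing = 2·166.2 + 4·173.4 = 1026 kN → 1026 / 2 = 513 kN.
Bolt shear governs: 159 kN.

159 kN (bolt shear governs)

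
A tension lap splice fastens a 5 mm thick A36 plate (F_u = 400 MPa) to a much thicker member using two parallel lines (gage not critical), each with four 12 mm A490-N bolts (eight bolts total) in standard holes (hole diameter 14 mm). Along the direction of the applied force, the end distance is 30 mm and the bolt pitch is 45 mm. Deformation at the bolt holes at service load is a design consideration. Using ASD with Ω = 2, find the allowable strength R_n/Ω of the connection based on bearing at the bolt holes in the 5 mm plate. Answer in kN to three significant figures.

Per bolt r_n = 1.2 l_c t F_u ≤ 2.4 d t F_u; upper limit = 2.4 × 12 × 5 × 400 / 1000 = 57.6 kN.
Edge bolt: l_c = 30 − 14/2 = 23 mm → 1.2 × 23 × 5 × 400 / 1000 = 55.2 → r_n = 55.2 kN.
Interior bolts: l_c = 45 − 14 = 31 mm → 1.2 × 31 × 5 × 400 / 1000 = 74.4 → r_n = 57.6 kN.
R_n = 2 × 55.2 + 6 × 57.6 = 456 kN.
Allowable strength R_n/Ω = 456 / 2 = 228 kN.

228 kN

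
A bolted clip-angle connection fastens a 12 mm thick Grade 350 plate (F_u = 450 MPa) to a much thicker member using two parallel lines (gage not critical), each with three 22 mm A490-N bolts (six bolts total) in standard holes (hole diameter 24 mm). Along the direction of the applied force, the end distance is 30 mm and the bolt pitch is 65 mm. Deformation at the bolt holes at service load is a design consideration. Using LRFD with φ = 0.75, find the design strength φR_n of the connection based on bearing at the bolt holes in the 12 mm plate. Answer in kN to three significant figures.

972 kN

Per bolt r_n = 1.2 l_c t F_u ≤ 2.4 d t F_u; upper limit = 2.4 × 22 × 12 × 450 / 1000 = 285.1 kN.
Edge bolt: l_c = 30 − 24/2 = 18 mm → 1.2 × 18 × 12 × 450 / 1000 = 116.6 → r_n = 116.6 kN.
Interior bolts: l_c = 65 − 24 = 41 mm → 1.2 × 41 × 12 × 450 / 1000 = 265.7 → r_n = 265.7 kN.
R_n = 2 × 116.6 + 4 × 265.7 = 1296 kN.
Design strength φR_n = 0.75 × 1296 = 972 kN.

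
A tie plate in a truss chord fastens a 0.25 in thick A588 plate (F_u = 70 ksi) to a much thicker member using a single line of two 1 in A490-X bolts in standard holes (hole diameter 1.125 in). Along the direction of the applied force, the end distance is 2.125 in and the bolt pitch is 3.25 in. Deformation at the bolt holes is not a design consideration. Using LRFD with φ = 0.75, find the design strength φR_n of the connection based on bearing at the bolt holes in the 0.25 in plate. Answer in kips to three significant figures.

Per bolt r_n = 1.5 l_c t F_u ≤ 3.0 d t F_u; upper limit = 3.0 × 1 × 0.25 × 70 = 52.5 kips.
Edge bolt: l_c = 2.125 − 1.125/2 = 1.562 in → 1.5 × 1.562 × 0.25 × 70 = 41.02 → r_n = 41.02 kips.
Interior bolts: l_c = 3.25 − 1.125 = 2.125 in → 1.5 × 2.125 × 0.25 × 70 = 55.78 → r_n = 52.5 kips.
R_n = 1 × 41.02 + 1 × 52.5 = 93.52 kips.
Design strength φR_n = 0.75 × 93.52 = 70.1 kips.

70.1 kips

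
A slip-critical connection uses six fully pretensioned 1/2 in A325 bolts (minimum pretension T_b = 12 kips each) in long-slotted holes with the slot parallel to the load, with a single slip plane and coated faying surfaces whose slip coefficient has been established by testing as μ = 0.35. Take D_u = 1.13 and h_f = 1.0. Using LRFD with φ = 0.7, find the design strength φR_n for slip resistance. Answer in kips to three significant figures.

19.9 kips

R_n = μ · D_u · h_f · T_b · n_s · n_b = 0.35 × 1.13 × 1.0 × 12 × 1 × 6 = 28.48 kips.
Design strength φR_n = 0.7 × 28.48 = 19.9 kips.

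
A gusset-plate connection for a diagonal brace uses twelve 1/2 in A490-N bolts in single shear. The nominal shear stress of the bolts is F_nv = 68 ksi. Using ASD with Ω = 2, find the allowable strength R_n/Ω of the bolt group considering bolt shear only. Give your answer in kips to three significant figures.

80.1 kips

A_b = π × 0.5² / 4 = 0.1963 in².
R_n = F_nv · A_b · n · n_s = 68 × 0.1963 × 12 × 1 = 160.2 kips.
Allowable strength R_n/Ω = 160.2 / 2 = 80.1 kips.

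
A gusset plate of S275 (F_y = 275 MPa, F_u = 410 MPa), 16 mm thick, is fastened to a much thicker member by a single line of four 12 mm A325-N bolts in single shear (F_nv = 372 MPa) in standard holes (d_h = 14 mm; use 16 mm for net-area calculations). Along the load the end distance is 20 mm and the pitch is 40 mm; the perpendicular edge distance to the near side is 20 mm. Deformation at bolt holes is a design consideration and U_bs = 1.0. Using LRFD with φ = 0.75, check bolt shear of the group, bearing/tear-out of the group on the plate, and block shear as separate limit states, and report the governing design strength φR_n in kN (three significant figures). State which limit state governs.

Bolt shear: A_b = π·12²/4 = 113.1 mm²; R_n = 372 × 113.1 × 4 × 1 / 1000 = 168.3 kN → 0.75 × 168.3 = 126 kN.
Bearing: edge l_c = 13, r_n = 102.3 kN; interior l_c = 26, r_n = 188.9 kN; R_n = 102.3 + 3·188.9 = 669.1 kN → 502 kN.
Block shear: A_gv = 2240, A_nv = 1344, A_nt = 192 mm²; R_n = min(0.6F_uA_nv, 0.6F_yA_gv) + U_bs·F_u·A_nt = 409.3 kN → 307 kN.
Bolt shear governs: 126 kN.

126 kN (bolt shear governs)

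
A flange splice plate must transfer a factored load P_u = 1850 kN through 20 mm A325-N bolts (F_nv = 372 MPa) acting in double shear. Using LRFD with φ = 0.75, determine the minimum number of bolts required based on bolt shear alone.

A_b = π·20²/4 = 314.2 mm².
Per-bolt design strength φR_n = 0.75 × 372 × 314.2 × 2 / 1000 = 175.3 kN.
n ≥ 1850 / 175.3 = 10.55 → use 11 bolts.

11 bolts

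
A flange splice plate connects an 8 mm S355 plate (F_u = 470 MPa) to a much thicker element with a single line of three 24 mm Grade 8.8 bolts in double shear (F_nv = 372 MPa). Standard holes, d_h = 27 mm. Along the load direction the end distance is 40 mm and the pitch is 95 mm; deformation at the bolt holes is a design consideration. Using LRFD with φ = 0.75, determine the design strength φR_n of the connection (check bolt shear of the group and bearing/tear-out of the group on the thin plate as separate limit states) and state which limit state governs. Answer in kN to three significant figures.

Bolt shear: A_b = π·24²/4 = 452.4 mm²; R_n = 372 × 452.4 × 3 × 2 / 1000 = 1010 kN → 0.75 × 1010 = 757 kN.
Bearing (1.2 l_c t F_u ≤ 2.4 d t F_u): upper limit = 2.4·24·8·470 / 1000 = 216.6 kN.
  Edge l_c = 40 − 27/2 = 26.5 → r_n = 119.6 kN; interior l_c = 95 − 27 = 68 → r_n = 216.6 kN.
  R_n,bearing = 1·119.6 + 2·216.6 = 552.7 kN → 0.75 × 552.7 = 415 kN.
Bearing governs: 415 kN.

415 kN (bearing governs)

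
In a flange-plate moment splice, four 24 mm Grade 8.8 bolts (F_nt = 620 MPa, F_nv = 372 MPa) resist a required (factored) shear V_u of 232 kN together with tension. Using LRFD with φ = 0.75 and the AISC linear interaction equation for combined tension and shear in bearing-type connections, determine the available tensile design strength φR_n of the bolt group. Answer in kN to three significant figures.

A_b = π·24²/4 = 452.4 mm²; f_rv = 232 × 1000 / (4 × 452.4) = 128.2 MPa.
F'_nt = 1.3 F_nt − (F_nt / φF_nv) f_rv = 1.3·620 − (620/(0.75·372))·128.2 = 521.1 MPa, capped at F_nt → F'_nt = 521.1 MPa.
R_n = F'_nt · A_b · n = 521.1 × 452.4 × 4 / 1000 = 942.9 kN.
Design strength φR_n = 0.75 × 942.9 = 707 kN.

707 kN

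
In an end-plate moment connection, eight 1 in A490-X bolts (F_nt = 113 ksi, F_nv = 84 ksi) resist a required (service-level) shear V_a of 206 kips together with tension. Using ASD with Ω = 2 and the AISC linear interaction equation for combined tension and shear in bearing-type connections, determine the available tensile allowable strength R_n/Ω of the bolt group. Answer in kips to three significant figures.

184 kips

A_b = π·1²/4 = 0.7854 in²; f_rv = 206 / (8 × 0.7854) = 32.79 ksi.
F'_nt = 1.3 F_nt − (Ω F_nt / F_nv) f_rv = 1.3·113 − (2·113/84)·32.79 = 58.69 ksi, capped at F_nt → F'_nt = 58.69 ksi.
R_n = F'_nt · A_b · n = 58.69 × 0.7854 × 8 = 368.8 kips.
Allowable strength R_n/Ω = 368.8 / 2 = 184 kips.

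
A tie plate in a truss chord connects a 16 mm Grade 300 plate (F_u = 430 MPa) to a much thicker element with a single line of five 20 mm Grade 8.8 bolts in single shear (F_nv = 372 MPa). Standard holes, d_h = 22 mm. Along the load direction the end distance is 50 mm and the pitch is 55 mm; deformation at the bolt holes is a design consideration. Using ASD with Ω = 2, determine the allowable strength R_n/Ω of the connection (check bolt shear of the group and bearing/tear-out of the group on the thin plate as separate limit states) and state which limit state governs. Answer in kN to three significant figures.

292 kN (bolt shear governs)

Bolt shear: A_b = π·20²/4 = 314.2 mm²; R_n = 372 × 314.2 × 5 × 1 / 1000 = 584.3 kN → 584.3 / 2 = 292 kN.
Bearing (1.2 l_c t F_u ≤ 2.4 d t F_u): upper limit = 2.4·20·16·430 / 1000 = 330.2 kN.
  Edge l_c = 50 − 22/2 = 39 → r_n = 322 kN; interior l_c = 55 − 22 = 33 → r_n = 272.4 kN.
  R_n,bearing = 1·322 + 4·272.4 = 1412 kN → 1412 / 2 = 706 kN.
Bolt shear governs: 292 kN.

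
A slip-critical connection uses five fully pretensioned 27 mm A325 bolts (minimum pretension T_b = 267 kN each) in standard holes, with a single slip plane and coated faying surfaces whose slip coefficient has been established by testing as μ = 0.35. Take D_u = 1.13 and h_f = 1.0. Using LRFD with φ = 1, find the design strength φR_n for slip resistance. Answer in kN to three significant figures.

528 kN

R_n = μ · D_u · h_f · T_b · n_s · n_b = 0.35 × 1.13 × 1.0 × 267 × 1 × 5 = 528 kN.
Design strength φR_n = 1 × 528 = 528 kN.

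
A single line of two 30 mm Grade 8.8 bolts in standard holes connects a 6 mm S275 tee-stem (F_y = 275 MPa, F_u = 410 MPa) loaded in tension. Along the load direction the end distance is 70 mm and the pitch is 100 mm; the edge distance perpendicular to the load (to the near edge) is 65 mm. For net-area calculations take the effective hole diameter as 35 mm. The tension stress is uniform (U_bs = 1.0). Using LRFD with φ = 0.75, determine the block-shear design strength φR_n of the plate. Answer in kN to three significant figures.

214 kN

Shear plane L_v = 70 + 1·100 = 170 mm; A_gv = 170 × 6 = 1020 mm².
A_nv = (170 − 1.5·35) × 6 = 705 mm².
A_nt = (65 − 0.5·35) × 6 = 285 mm².
0.6 F_u A_nv = 173.4 kN; 0.6 F_y A_gv = 168.3 kN → shear yielding governs the shear term.
R_n = 168.3 + 1.0 × 410 × 285 / 1000 = 285.2 kN.
Design strength φR_n = 0.75 × 285.2 = 214 kN.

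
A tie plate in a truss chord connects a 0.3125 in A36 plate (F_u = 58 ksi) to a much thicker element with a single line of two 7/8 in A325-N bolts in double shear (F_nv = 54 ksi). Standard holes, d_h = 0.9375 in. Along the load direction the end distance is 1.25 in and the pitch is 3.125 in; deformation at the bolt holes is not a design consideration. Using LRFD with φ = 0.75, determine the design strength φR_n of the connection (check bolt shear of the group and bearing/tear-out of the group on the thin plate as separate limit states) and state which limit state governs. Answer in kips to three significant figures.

Bolt shear: A_b = π·0.875²/4 = 0.6013 in²; R_n = 54 × 0.6013 × 2 × 2 = 129.9 kips → 0.75 × 129.9 = 97.4 kips.
Bearing (1.5 l_c t F_u ≤ 3.0 d t F_u): upper limit = 3.0·0.875·0.3125·58 = 47.58 kips.
  Edge l_c = 1.25 − 0.9375/2 = 0.7812 → r_n = 21.24 kips; interior l_c = 3.125 − 0.9375 = 2.188 → r_n = 47.58 kips.
  R_n,bearing = 1·21.24 + 1·47.58 = 68.82 kips → 0.75 × 68.82 = 51.6 kips.
Bearing governs: 51.6 kips.

51.6 kips (bearing governs)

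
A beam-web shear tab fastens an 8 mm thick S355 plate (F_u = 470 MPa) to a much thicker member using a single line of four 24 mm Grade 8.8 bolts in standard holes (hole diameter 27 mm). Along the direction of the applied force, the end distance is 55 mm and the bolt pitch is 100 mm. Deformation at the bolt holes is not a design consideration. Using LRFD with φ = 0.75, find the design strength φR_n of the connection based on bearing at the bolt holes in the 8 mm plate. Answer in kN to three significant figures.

Per bolt r_n = 1.5 l_c t F_u ≤ 3.0 d t F_u; upper limit = 3.0 × 24 × 8 × 470 / 1000 = 270.7 kN.
Edge bolt: l_c = 55 − 27/2 = 41.5 mm → 1.5 × 41.5 × 8 × 470 / 1000 = 234.1 → r_n = 234.1 kN.
Interior bolts: l_c = 100 − 27 = 73 mm → 1.5 × 73 × 8 × 470 / 1000 = 411.7 → r_n = 270.7 kN.
R_n = 1 × 234.1 + 3 × 270.7 = 1046 kN.
Design strength φR_n = 0.75 × 1046 = 785 kN.

785 kN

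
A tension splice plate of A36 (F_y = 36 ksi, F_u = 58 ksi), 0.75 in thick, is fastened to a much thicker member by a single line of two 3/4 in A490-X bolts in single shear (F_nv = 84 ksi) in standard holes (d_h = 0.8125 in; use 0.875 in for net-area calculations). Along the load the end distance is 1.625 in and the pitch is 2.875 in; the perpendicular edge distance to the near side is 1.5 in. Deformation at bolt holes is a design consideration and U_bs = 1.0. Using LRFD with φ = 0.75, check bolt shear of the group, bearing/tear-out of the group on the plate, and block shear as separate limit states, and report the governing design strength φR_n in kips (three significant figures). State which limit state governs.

Bolt shear: A_b = π·0.75²/4 = 0.4418 in²; R_n = 84 × 0.4418 × 2 × 1 = 74.22 kips → 0.75 × 74.22 = 55.7 kips.
Bearing: edge l_c = 1.219, r_n = 63.62 kips; interior l_c = 2.062, r_n = 78.3 kips; R_n = 63.62 + 1·78.3 = 141.9 kips → 106 kips.
Block shear: A_gv = 3.375, A_nv = 2.391, A_nt = 0.7969 in²; R_n = min(0.6F_uA_nv, 0.6F_yA_gv) + U_bs·F_u·A_nt = 119.1 kips → 89.3 kips.
Bolt shear governs: 55.7 kips.

55.7 kips (bolt shear governs)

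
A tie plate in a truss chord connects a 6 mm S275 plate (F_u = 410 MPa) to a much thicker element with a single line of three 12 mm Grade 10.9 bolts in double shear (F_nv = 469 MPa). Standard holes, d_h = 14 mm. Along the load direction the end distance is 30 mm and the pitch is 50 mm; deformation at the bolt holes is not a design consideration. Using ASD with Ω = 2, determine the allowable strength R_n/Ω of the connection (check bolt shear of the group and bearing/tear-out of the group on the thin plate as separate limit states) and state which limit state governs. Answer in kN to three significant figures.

Bolt shear: A_b = π·12²/4 = 113.1 mm²; R_n = 469 × 113.1 × 3 × 2 / 1000 = 318.3 kN → 318.3 / 2 = 159 kN.
Bearing (1.5 l_c t F_u ≤ 3.0 d t F_u): upper limit = 3.0·12·6·410 / 1000 = 88.56 kN.
  Edge l_c = 30 − 14/2 = 23 → r_n = 84.87 kN; interior l_c = 50 − 14 = 36 → r_n = 88.56 kN.
  R_n,bearing = 1·84.87 + 2·88.56 = 262 kN → 262 / 2 = 131 kN.
Bearing governs: 131 kN.

131 kN (bearing governs)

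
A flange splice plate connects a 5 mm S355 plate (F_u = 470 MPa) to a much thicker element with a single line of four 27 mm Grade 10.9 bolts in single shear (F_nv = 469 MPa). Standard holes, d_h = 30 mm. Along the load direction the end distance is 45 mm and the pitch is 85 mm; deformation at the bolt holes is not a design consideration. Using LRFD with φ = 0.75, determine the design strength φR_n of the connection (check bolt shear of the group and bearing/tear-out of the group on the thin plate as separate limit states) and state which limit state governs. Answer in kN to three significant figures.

508 kN (bearing governs)

Bolt shear: A_b = π·27²/4 = 572.6 mm²; R_n = 469 × 572.6 × 4 × 1 / 1000 = 1074 kN → 0.75 × 1074 = 806 kN.
Bearing (1.5 l_c t F_u ≤ 3.0 d t F_u): upper limit = 3.0·27·5·470 / 1000 = 190.3 kN.
  Edge l_c = 45 − 30/2 = 30 → r_n = 105.8 kN; interior l_c = 85 − 30 = 55 → r_n = 190.3 kN.
  R_n,bearing = 1·105.8 + 3·190.3 = 676.8 kN → 0.75 × 676.8 = 508 kN.
Bearing governs: 508 kN.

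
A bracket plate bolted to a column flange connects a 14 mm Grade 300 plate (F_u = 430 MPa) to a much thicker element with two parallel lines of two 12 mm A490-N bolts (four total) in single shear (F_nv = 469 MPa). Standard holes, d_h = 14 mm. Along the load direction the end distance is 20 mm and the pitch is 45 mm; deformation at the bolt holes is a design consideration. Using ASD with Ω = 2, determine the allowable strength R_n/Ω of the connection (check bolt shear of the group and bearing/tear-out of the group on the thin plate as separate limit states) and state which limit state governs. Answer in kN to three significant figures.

Bolt shear: A_b = π·12²/4 = 113.1 mm²; R_n = 469 × 113.1 × 4 × 1 / 1000 = 212.2 kN → 212.2 / 2 = 106 kN.
Bearing (1.2 l_c t F_u ≤ 2.4 d t F_u): upper limit = 2.4·12·14·430 / 1000 = 173.4 kN.
  Edge l_c = 20 − 14/2 = 13 → r_n = 93.91 kN; interior l_c = 45 − 14 = 31 → r_n = 173.4 kN.
  R_n,bearing = 2·93.91 + 2·173.4 = 534.6 kN → 534.6 / 2 = 267 kN.
Bolt shear governs: 106 kN.

106 kN (bolt shear governs)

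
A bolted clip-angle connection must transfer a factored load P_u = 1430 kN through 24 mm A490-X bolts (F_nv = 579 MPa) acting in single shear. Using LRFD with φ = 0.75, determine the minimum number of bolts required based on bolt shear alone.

8 bolts

A_b = π·24²/4 = 452.4 mm².
Per-bolt design strength φR_n = 0.75 × 579 × 452.4 × 1 / 1000 = 196.5 kN.
n ≥ 1430 / 196.5 = 7.279 → use 8 bolts.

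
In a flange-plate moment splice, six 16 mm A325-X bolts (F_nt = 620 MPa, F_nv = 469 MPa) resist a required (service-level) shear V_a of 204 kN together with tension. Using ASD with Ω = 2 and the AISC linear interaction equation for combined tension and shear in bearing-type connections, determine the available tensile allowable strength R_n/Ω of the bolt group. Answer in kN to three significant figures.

216 kN

A_b = π·16²/4 = 201.1 mm²; f_rv = 204 × 1000 / (6 × 201.1) = 169.1 MPa.
F'_nt = 1.3 F_nt − (Ω F_nt / F_nv) f_rv = 1.3·620 − (2·620/469)·169.1 = 358.9 MPa, capped at F_nt → F'_nt = 358.9 MPa.
R_n = F'_nt · A_b · n = 358.9 × 201.1 × 6 / 1000 = 433 kN.
Allowable strength R_n/Ω = 433 / 2 = 216 kN.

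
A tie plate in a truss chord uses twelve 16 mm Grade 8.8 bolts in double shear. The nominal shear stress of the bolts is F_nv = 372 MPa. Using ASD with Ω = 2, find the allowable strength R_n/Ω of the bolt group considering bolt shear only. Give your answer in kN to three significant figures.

898 kN

A_b = π × 16² / 4 = 201.1 mm².
R_n = F_nv · A_b · n · n_s = 372 × 201.1 × 12 × 2 / 1000 = 1795 kN.
Allowable strength R_n/Ω = 1795 / 2 = 898 kN.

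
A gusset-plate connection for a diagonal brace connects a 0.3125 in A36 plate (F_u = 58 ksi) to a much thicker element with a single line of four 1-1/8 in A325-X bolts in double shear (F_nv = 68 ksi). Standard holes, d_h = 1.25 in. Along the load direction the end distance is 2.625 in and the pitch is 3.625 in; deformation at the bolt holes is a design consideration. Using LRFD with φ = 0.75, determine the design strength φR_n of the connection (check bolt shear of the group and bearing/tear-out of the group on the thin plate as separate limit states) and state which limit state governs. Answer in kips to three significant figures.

Bolt shear: A_b = π·1.125²/4 = 0.994 in²; R_n = 68 × 0.994 × 4 × 2 = 540.7 kips → 0.75 × 540.7 = 406 kips.
Bearing (1.2 l_c t F_u ≤ 2.4 d t F_u): upper limit = 2.4·1.125·0.3125·58 = 48.94 kips.
  Edge l_c = 2.625 − 1.25/2 = 2 → r_n = 43.5 kips; interior l_c = 3.625 − 1.25 = 2.375 → r_n = 48.94 kips.
  R_n,bearing = 1·43.5 + 3·48.94 = 190.3 kips → 0.75 × 190.3 = 143 kips.
Bearing governs: 143 kips.

143 kips (bearing governs)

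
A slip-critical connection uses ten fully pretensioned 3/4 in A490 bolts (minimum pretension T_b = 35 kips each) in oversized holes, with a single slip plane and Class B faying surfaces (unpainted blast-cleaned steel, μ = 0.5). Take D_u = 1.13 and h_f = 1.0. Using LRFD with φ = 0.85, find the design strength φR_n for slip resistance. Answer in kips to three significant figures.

R_n = μ · D_u · h_f · T_b · n_s · n_b = 0.5 × 1.13 × 1.0 × 35 × 1 × 10 = 197.8 kips.
Design strength φR_n = 0.85 × 197.8 = 168 kips.

168 kips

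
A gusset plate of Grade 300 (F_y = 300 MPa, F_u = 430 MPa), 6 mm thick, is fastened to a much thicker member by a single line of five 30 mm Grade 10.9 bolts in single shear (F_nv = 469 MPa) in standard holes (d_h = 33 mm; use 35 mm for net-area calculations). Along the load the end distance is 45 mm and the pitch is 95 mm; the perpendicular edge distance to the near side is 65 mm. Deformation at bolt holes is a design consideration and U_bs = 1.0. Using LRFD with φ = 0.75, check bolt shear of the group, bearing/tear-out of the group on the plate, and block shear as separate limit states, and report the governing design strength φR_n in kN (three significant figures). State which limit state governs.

402 kN (block shear governs)

Bolt shear: A_b = π·30²/4 = 706.9 mm²; R_n = 469 × 706.9 × 5 × 1 / 1000 = 1658 kN → 0.75 × 1658 = 1240 kN.
Bearing: edge l_c = 28.5, r_n = 88.24 kN; interior l_c = 62, r_n = 185.8 kN; R_n = 88.24 + 4·185.8 = 831.3 kN → 623 kN.
Block shear: A_gv = 2550, A_nv = 1605, A_nt = 285 mm²; R_n = min(0.6F_uA_nv, 0.6F_yA_gv) + U_bs·F_u·A_nt = 536.6 kN → 402 kN.
Block shear governs: 402 kN.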